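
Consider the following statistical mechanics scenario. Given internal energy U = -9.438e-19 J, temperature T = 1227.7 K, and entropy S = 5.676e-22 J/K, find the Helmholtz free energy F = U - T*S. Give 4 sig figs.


Step 1: T*S = 1227.7 * 5.676e-22 = 6.968e-19 J
Step 2: F = U - T*S = -9.438e-19 - 6.968e-19
Step 3: F = -1.641e-18 J

-1.641e-18


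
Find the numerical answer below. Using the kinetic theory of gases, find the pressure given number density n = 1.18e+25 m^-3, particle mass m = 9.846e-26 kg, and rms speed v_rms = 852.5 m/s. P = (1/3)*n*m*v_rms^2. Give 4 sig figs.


Step 1: v_rms^2 = 852.5^2 = 7.268e+05
Step 2: n*m = 1.18e+25*9.846e-26 = 1.162
Step 3: P = (1/3)*1.162*7.268e+05 = 2.815e+05 Pa

2.815e+05


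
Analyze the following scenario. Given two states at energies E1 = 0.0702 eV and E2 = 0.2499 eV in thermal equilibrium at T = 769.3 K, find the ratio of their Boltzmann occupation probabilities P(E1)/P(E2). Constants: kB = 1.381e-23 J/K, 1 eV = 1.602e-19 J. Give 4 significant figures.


Step 1: Compute energy difference dE = E1 - E2 = 0.0702 - 0.2499 = -0.1797 eV
Step 2: Convert to Joules: dE_J = -0.1797 * 1.602e-19 = -2.879e-20 J
Step 3: Compute exponent = -dE_J / (kB * T) = -(-2.879e-20) / (1.381e-23 * 769.3) = 2.71
Step 4: P(E1)/P(E2) = exp(2.71) = 15.02

15.02


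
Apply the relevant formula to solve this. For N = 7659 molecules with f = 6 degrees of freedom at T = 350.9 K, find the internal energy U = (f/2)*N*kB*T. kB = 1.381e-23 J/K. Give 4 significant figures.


Step 1: f/2 = 6/2 = 3.0
Step 2: N*kB*T = 7659*1.381e-23*350.9 = 3.711e-17
Step 3: U = 3.0 * 3.711e-17 = 1.113e-16 J

1.113e-16


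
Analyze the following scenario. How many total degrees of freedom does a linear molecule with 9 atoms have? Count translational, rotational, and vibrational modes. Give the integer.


Step 1: Translational DOF = 3
Step 2: Rotational DOF (linear) = 2
Step 3: Vibrational DOF = 3*9 - 5 = 22
Step 4: Total = 3 + 2 + 22 = 27

27


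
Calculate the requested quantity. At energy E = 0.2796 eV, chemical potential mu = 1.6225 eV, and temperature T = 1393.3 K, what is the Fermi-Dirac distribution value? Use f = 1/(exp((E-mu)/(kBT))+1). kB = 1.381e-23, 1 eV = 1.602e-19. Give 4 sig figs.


Step 1: (E - mu) = 0.2796 - 1.6225 = -1.343 eV
Step 2: Convert: (E-mu)*eV = -2.151e-19 J
Step 3: x = (E-mu)*eV/(kB*T) = -11.18
Step 4: f = 1/(exp(-11.18)+1) = 1

1


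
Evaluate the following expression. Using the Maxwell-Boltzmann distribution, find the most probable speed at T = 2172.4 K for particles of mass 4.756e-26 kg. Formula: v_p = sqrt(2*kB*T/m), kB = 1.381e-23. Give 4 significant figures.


Step 1: Numerator = 2*kB*T = 2*1.381e-23*2172.4 = 6e-20
Step 2: Ratio = 6e-20 / 4.756e-26 = 1.262e+06
Step 3: v_p = sqrt(1.262e+06) = 1123 m/s

1123


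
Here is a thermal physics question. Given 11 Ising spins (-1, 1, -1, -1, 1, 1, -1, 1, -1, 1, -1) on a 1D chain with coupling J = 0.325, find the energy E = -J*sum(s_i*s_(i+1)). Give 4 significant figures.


Step 1: Nearest-neighbor products: -1, -1, 1, -1, 1, -1, -1, -1, -1, -1
Step 2: Sum of products = -6
Step 3: E = -0.325 * -6 = 1.95

1.95


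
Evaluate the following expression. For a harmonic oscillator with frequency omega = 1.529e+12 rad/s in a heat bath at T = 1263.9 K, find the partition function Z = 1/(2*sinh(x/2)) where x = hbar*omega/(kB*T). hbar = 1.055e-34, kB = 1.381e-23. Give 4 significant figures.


Step 1: Compute x = hbar*omega/(kB*T) = 1.055e-34*1.529e+12/(1.381e-23*1263.9) = 0.009242
Step 2: x/2 = 0.004621
Step 3: sinh(x/2) = 0.004621
Step 4: Z = 1/(2*0.004621) = 108.2

108.2


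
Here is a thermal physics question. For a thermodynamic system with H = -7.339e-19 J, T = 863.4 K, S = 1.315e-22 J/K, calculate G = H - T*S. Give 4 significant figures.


Step 1: T*S = 863.4 * 1.315e-22 = 1.135e-19 J
Step 2: G = H - T*S = -7.339e-19 - 1.135e-19
Step 3: G = -8.474e-19 J

-8.474e-19


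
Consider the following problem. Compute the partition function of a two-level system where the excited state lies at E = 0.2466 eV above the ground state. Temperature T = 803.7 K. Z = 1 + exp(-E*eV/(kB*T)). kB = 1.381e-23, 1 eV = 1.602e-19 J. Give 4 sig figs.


Step 1: Compute beta*E = E*eV/(kB*T) = 0.2466*1.602e-19/(1.381e-23*803.7) = 3.559
Step 2: exp(-beta*E) = exp(-3.559) = 0.02846
Step 3: Z = 1 + 0.02846 = 1.028

1.028


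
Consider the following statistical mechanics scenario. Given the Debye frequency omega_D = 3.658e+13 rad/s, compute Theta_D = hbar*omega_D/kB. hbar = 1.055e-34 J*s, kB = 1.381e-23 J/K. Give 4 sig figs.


Step 1: hbar*omega_D = 1.055e-34 * 3.658e+13 = 3.859e-21 J
Step 2: Theta_D = 3.859e-21 / 1.381e-23
Step 3: Theta_D = 279.4 K

279.4


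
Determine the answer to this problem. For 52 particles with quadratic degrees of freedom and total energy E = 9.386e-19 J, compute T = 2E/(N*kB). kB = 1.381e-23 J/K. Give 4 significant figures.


Step 1: Numerator = 2*E = 2*9.386e-19 = 1.877e-18 J
Step 2: Denominator = N*kB = 52*1.381e-23 = 7.181e-22
Step 3: T = 1.877e-18 / 7.181e-22 = 2614 K

2614


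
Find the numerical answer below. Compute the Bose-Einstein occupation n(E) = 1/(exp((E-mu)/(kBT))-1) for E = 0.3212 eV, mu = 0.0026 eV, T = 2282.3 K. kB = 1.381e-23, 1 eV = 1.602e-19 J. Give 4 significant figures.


Step 1: (E - mu) = 0.3186 eV
Step 2: x = (E-mu)*eV/(kB*T) = 0.3186*1.602e-19/(1.381e-23*2282.3) = 1.619
Step 3: exp(x) = 5.05
Step 4: n = 1/(exp(x)-1) = 0.2469

0.2469


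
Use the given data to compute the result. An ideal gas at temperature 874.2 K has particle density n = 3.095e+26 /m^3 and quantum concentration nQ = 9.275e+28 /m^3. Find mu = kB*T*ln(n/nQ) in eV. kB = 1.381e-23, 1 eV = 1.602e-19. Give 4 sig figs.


Step 1: n/nQ = 3.095e+26/9.275e+28 = 0.003337
Step 2: ln(n/nQ) = -5.703
Step 3: mu = kB*T*ln(n/nQ) = 1.207e-20*-5.703 = -6.885e-20 J
Step 4: Convert to eV: -6.885e-20/1.602e-19 = -0.4298 eV

-0.4298


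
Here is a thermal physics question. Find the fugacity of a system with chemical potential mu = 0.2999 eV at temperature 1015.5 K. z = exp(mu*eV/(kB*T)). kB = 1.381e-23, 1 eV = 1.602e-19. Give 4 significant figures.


Step 1: Convert mu to Joules: 0.2999*1.602e-19 = 4.804e-20 J
Step 2: kB*T = 1.381e-23*1015.5 = 1.402e-20 J
Step 3: mu/(kB*T) = 3.426
Step 4: z = exp(3.426) = 30.75

30.75


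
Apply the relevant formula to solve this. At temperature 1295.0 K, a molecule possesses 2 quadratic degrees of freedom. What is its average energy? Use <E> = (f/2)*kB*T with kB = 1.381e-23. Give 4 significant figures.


Step 1: f/2 = 2/2 = 1
Step 2: kB*T = 1.381e-23 * 1295.0 = 1.788e-20
Step 3: <E> = 1 * 1.788e-20 = 1.788e-20 J

1.788e-20


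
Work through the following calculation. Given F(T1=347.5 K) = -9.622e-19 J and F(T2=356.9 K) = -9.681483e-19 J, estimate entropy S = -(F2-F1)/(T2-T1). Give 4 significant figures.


Step 1: dF = F2 - F1 = -9.681483e-19 - (-9.622e-19) = -5.9483e-21 J
Step 2: dT = T2 - T1 = 356.9 - 347.5 = 9.4 K
Step 3: S = -dF/dT = -(-5.9483e-21)/9.4 = 6.328e-22 J/K

6.328e-22


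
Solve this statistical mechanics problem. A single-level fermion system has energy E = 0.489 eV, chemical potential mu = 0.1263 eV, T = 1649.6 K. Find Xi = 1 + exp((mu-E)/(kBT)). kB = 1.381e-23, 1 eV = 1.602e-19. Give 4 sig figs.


Step 1: (mu - E) = 0.1263 - 0.489 = -0.3627 eV
Step 2: x = (mu-E)*eV/(kB*T) = -0.3627*1.602e-19/(1.381e-23*1649.6) = -2.551
Step 3: exp(x) = 0.07804
Step 4: Xi = 1 + 0.07804 = 1.078

1.078


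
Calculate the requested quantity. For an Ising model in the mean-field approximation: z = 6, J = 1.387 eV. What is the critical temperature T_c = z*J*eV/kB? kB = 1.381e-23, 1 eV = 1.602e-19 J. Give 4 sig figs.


Step 1: z*J = 6*1.387 = 8.322 eV
Step 2: Convert to Joules: 8.322*1.602e-19 = 1.333e-18 J
Step 3: T_c = 1.333e-18 / 1.381e-23 = 9.654e+04 K

9.654e+04


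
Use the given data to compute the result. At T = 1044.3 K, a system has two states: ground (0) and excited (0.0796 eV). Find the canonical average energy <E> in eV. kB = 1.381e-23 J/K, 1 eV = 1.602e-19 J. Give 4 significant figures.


Step 1: beta*E = 0.0796*1.602e-19/(1.381e-23*1044.3) = 0.8842
Step 2: exp(-beta*E) = 0.413
Step 3: <E> = 0.0796*0.413/(1+0.413) = 0.02327 eV

0.02327


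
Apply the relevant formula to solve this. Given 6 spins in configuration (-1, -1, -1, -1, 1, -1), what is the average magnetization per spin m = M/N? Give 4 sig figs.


Step 1: Count up spins (+1): 1, down spins (-1): 5
Step 2: Total magnetization M = 1 - 5 = -4
Step 3: m = M/N = -4/6 = -0.6667

-0.6667


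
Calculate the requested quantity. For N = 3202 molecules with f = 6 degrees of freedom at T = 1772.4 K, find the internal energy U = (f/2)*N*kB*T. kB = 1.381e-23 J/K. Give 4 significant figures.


Step 1: f/2 = 6/2 = 3.0
Step 2: N*kB*T = 3202*1.381e-23*1772.4 = 7.837e-17
Step 3: U = 3.0 * 7.837e-17 = 2.351e-16 J

2.351e-16


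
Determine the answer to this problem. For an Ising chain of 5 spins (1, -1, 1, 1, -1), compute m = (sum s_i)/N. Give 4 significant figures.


Step 1: Count up spins (+1): 3, down spins (-1): 2
Step 2: Total magnetization M = 3 - 2 = 1
Step 3: m = M/N = 1/5 = 0.2

0.2


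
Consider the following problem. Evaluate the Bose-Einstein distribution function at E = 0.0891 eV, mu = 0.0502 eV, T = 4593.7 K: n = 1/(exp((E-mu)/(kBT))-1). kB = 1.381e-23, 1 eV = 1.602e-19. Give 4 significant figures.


Step 1: (E - mu) = 0.0389 eV
Step 2: x = (E-mu)*eV/(kB*T) = 0.0389*1.602e-19/(1.381e-23*4593.7) = 0.09823
Step 3: exp(x) = 1.103
Step 4: n = 1/(exp(x)-1) = 9.688

9.688


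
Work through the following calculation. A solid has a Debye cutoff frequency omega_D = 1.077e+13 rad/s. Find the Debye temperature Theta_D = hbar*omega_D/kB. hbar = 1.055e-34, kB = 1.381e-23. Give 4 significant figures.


Step 1: hbar*omega_D = 1.055e-34 * 1.077e+13 = 1.136e-21 J
Step 2: Theta_D = 1.136e-21 / 1.381e-23
Step 3: Theta_D = 82.28 K

82.28


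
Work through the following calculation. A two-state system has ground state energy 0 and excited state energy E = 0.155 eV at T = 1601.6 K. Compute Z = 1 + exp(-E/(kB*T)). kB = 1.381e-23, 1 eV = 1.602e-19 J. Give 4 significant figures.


Step 1: Compute beta*E = E*eV/(kB*T) = 0.155*1.602e-19/(1.381e-23*1601.6) = 1.123
Step 2: exp(-beta*E) = exp(-1.123) = 0.3254
Step 3: Z = 1 + 0.3254 = 1.325

1.325


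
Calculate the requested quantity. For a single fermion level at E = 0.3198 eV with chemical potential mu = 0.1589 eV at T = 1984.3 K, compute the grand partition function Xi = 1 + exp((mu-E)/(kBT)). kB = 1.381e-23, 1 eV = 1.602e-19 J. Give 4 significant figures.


Step 1: (mu - E) = 0.1589 - 0.3198 = -0.1609 eV
Step 2: x = (mu-E)*eV/(kB*T) = -0.1609*1.602e-19/(1.381e-23*1984.3) = -0.9406
Step 3: exp(x) = 0.3904
Step 4: Xi = 1 + 0.3904 = 1.39

1.39


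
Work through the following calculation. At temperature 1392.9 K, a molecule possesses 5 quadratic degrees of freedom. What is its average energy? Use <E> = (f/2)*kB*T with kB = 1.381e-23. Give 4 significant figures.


Step 1: f/2 = 5/2 = 2.5
Step 2: kB*T = 1.381e-23 * 1392.9 = 1.924e-20
Step 3: <E> = 2.5 * 1.924e-20 = 4.809e-20 J

4.809e-20


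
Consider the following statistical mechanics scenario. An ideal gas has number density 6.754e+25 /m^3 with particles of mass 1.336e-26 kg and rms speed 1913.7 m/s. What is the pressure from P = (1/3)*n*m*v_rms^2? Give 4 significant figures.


Step 1: v_rms^2 = 1913.7^2 = 3.662e+06
Step 2: n*m = 6.754e+25*1.336e-26 = 0.9023
Step 3: P = (1/3)*0.9023*3.662e+06 = 1.102e+06 Pa

1.102e+06


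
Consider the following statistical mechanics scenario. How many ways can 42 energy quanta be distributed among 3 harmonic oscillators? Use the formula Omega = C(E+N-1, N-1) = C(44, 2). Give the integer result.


Step 1: Use binomial coefficient C(44, 2)
Step 2: Numerator = 44! / 42!
Step 3: Denominator = 2!
Step 4: Omega = 946

946


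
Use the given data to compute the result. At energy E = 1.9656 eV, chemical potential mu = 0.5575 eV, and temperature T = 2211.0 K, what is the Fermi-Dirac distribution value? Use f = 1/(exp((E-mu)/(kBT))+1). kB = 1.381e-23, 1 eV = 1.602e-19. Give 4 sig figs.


Step 1: (E - mu) = 1.9656 - 0.5575 = 1.408 eV
Step 2: Convert: (E-mu)*eV = 2.256e-19 J
Step 3: x = (E-mu)*eV/(kB*T) = 7.388
Step 4: f = 1/(exp(7.388)+1) = 0.0006184

0.0006184


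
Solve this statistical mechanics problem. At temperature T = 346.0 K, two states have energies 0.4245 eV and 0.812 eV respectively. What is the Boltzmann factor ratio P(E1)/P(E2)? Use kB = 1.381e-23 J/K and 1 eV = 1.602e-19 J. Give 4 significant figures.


Step 1: Compute energy difference dE = E1 - E2 = 0.4245 - 0.812 = -0.3875 eV
Step 2: Convert to Joules: dE_J = -0.3875 * 1.602e-19 = -6.208e-20 J
Step 3: Compute exponent = -dE_J / (kB * T) = -(-6.208e-20) / (1.381e-23 * 346.0) = 12.99
Step 4: P(E1)/P(E2) = exp(12.99) = 4.387e+05

4.387e+05


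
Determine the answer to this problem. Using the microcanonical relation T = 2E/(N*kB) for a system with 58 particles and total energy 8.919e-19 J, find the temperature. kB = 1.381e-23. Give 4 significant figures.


Step 1: Numerator = 2*E = 2*8.919e-19 = 1.784e-18 J
Step 2: Denominator = N*kB = 58*1.381e-23 = 8.01e-22
Step 3: T = 1.784e-18 / 8.01e-22 = 2227 K

2227


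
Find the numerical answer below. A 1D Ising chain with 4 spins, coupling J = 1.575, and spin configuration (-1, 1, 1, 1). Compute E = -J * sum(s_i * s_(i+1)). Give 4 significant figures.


Step 1: Nearest-neighbor products: -1, 1, 1
Step 2: Sum of products = 1
Step 3: E = -1.575 * 1 = -1.575

-1.575


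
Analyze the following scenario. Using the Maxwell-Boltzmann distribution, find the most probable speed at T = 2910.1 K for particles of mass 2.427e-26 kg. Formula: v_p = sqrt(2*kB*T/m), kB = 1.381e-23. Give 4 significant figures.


Step 1: Numerator = 2*kB*T = 2*1.381e-23*2910.1 = 8.038e-20
Step 2: Ratio = 8.038e-20 / 2.427e-26 = 3.312e+06
Step 3: v_p = sqrt(3.312e+06) = 1820 m/s

1820


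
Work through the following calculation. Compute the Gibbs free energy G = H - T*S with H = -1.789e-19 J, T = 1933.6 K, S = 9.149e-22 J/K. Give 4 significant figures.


Step 1: T*S = 1933.6 * 9.149e-22 = 1.769e-18 J
Step 2: G = H - T*S = -1.789e-19 - 1.769e-18
Step 3: G = -1.948e-18 J

-1.948e-18


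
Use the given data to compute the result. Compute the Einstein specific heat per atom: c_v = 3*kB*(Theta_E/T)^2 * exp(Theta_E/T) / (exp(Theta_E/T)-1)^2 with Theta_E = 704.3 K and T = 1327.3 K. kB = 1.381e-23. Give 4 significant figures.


Step 1: x = Theta_E/T = 704.3/1327.3 = 0.5306
Step 2: x^2 = 0.2816
Step 3: exp(x) = 1.7
Step 4: c_v = 3*1.381e-23*0.2816*1.7/(1.7-1)^2 = 4.047e-23

4.047e-23


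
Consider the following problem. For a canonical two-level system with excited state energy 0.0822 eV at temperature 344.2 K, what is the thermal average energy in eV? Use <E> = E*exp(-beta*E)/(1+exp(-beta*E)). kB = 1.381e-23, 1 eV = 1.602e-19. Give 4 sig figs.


Step 1: beta*E = 0.0822*1.602e-19/(1.381e-23*344.2) = 2.77
Step 2: exp(-beta*E) = 0.06264
Step 3: <E> = 0.0822*0.06264/(1+0.06264) = 0.004846 eV

0.004846


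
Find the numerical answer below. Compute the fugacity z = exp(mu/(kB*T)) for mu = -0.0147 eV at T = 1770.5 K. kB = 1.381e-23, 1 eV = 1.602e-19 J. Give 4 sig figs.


Step 1: Convert mu to Joules: -0.0147*1.602e-19 = -2.355e-21 J
Step 2: kB*T = 1.381e-23*1770.5 = 2.445e-20 J
Step 3: mu/(kB*T) = -0.09631
Step 4: z = exp(-0.09631) = 0.9082

0.9082


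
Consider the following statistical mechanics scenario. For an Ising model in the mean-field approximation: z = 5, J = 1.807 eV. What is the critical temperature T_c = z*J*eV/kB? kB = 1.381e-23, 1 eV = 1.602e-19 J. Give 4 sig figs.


Step 1: z*J = 5*1.807 = 9.035 eV
Step 2: Convert to Joules: 9.035*1.602e-19 = 1.447e-18 J
Step 3: T_c = 1.447e-18 / 1.381e-23 = 1.048e+05 K

1.048e+05


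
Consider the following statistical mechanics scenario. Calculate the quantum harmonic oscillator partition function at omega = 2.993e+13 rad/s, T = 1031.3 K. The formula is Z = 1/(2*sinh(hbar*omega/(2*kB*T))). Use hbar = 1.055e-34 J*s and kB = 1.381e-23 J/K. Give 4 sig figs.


Step 1: Compute x = hbar*omega/(kB*T) = 1.055e-34*2.993e+13/(1.381e-23*1031.3) = 0.2217
Step 2: x/2 = 0.1109
Step 3: sinh(x/2) = 0.1111
Step 4: Z = 1/(2*0.1111) = 4.501

4.501


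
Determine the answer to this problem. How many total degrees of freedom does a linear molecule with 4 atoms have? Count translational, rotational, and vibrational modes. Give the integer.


Step 1: Translational DOF = 3
Step 2: Rotational DOF (linear) = 2
Step 3: Vibrational DOF = 3*4 - 5 = 7
Step 4: Total = 3 + 2 + 7 = 12

12


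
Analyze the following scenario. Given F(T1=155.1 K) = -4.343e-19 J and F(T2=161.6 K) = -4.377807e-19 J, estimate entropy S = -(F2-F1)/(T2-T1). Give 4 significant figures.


Step 1: dF = F2 - F1 = -4.377807e-19 - (-4.343e-19) = -3.4807e-21 J
Step 2: dT = T2 - T1 = 161.6 - 155.1 = 6.5 K
Step 3: S = -dF/dT = -(-3.4807e-21)/6.5 = 5.355e-22 J/K

5.355e-22


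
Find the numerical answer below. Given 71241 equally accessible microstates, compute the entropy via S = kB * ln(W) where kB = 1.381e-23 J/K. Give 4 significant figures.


Step 1: ln(W) = ln(71241) = 11.17
Step 2: S = kB * ln(W) = 1.381e-23 * 11.17
Step 3: S = 1.543e-22 J/K

1.543e-22


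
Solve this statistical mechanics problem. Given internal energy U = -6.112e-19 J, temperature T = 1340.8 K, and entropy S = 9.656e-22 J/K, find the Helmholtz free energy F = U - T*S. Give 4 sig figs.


Step 1: T*S = 1340.8 * 9.656e-22 = 1.295e-18 J
Step 2: F = U - T*S = -6.112e-19 - 1.295e-18
Step 3: F = -1.906e-18 J

-1.906e-18


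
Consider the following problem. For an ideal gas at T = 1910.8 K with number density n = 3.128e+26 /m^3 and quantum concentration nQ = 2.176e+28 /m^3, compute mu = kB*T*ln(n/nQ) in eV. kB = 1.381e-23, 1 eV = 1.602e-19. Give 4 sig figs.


Step 1: n/nQ = 3.128e+26/2.176e+28 = 0.01437
Step 2: ln(n/nQ) = -4.242
Step 3: mu = kB*T*ln(n/nQ) = 2.639e-20*-4.242 = -1.119e-19 J
Step 4: Convert to eV: -1.119e-19/1.602e-19 = -0.6988 eV

-0.6988


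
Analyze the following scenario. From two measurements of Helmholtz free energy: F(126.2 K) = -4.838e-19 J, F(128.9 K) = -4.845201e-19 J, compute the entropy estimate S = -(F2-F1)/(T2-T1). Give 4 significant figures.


Step 1: dF = F2 - F1 = -4.845201e-19 - (-4.838e-19) = -7.201e-22 J
Step 2: dT = T2 - T1 = 128.9 - 126.2 = 2.7 K
Step 3: S = -dF/dT = -(-7.201e-22)/2.7 = 2.667e-22 J/K

2.667e-22


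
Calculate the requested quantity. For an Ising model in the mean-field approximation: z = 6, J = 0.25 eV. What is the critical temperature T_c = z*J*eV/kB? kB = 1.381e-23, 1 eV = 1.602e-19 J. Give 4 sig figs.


Step 1: z*J = 6*0.25 = 1.5 eV
Step 2: Convert to Joules: 1.5*1.602e-19 = 2.403e-19 J
Step 3: T_c = 2.403e-19 / 1.381e-23 = 1.74e+04 K

1.74e+04


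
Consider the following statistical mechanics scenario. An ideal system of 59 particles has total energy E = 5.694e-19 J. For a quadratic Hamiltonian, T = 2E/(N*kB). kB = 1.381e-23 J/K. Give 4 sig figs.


Step 1: Numerator = 2*E = 2*5.694e-19 = 1.139e-18 J
Step 2: Denominator = N*kB = 59*1.381e-23 = 8.148e-22
Step 3: T = 1.139e-18 / 8.148e-22 = 1398 K

1398


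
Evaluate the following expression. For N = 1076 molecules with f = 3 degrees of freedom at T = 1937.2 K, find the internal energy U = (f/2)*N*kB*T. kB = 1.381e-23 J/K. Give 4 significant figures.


Step 1: f/2 = 3/2 = 1.5
Step 2: N*kB*T = 1076*1.381e-23*1937.2 = 2.879e-17
Step 3: U = 1.5 * 2.879e-17 = 4.318e-17 J

4.318e-17


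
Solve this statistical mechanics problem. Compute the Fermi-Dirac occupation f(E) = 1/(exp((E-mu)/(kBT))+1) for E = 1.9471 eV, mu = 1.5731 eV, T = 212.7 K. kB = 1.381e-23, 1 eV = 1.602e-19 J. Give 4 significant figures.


Step 1: (E - mu) = 1.9471 - 1.5731 = 0.374 eV
Step 2: Convert: (E-mu)*eV = 5.991e-20 J
Step 3: x = (E-mu)*eV/(kB*T) = 20.4
Step 4: f = 1/(exp(20.4)+1) = 1.385e-09

1.385e-09


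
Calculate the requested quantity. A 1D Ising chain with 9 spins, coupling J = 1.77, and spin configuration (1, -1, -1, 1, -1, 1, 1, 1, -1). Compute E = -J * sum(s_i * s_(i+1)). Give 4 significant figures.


Step 1: Nearest-neighbor products: -1, 1, -1, -1, -1, 1, 1, -1
Step 2: Sum of products = -2
Step 3: E = -1.77 * -2 = 3.54

3.54


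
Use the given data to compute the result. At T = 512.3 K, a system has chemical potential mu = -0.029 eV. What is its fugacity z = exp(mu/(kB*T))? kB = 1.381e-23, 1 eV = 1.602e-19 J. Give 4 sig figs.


Step 1: Convert mu to Joules: -0.029*1.602e-19 = -4.646e-21 J
Step 2: kB*T = 1.381e-23*512.3 = 7.075e-21 J
Step 3: mu/(kB*T) = -0.6567
Step 4: z = exp(-0.6567) = 0.5186

0.5186


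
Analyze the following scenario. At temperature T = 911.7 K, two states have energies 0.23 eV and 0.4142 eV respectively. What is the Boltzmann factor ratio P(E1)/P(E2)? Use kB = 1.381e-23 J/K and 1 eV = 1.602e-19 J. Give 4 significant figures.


Step 1: Compute energy difference dE = E1 - E2 = 0.23 - 0.4142 = -0.1842 eV
Step 2: Convert to Joules: dE_J = -0.1842 * 1.602e-19 = -2.951e-20 J
Step 3: Compute exponent = -dE_J / (kB * T) = -(-2.951e-20) / (1.381e-23 * 911.7) = 2.344
Step 4: P(E1)/P(E2) = exp(2.344) = 10.42

10.42


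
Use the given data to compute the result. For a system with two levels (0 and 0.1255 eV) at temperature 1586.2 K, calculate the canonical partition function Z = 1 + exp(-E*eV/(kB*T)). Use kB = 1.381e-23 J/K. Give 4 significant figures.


Step 1: Compute beta*E = E*eV/(kB*T) = 0.1255*1.602e-19/(1.381e-23*1586.2) = 0.9178
Step 2: exp(-beta*E) = exp(-0.9178) = 0.3994
Step 3: Z = 1 + 0.3994 = 1.399

1.399


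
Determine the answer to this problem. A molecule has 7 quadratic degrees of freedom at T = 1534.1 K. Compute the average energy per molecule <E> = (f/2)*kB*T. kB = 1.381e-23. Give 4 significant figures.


Step 1: f/2 = 7/2 = 3.5
Step 2: kB*T = 1.381e-23 * 1534.1 = 2.119e-20
Step 3: <E> = 3.5 * 2.119e-20 = 7.415e-20 J

7.415e-20


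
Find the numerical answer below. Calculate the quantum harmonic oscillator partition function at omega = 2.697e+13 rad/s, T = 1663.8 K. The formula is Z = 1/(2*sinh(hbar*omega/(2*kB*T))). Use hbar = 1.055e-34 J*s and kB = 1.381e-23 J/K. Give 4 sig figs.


Step 1: Compute x = hbar*omega/(kB*T) = 1.055e-34*2.697e+13/(1.381e-23*1663.8) = 0.1238
Step 2: x/2 = 0.06192
Step 3: sinh(x/2) = 0.06196
Step 4: Z = 1/(2*0.06196) = 8.07

8.07


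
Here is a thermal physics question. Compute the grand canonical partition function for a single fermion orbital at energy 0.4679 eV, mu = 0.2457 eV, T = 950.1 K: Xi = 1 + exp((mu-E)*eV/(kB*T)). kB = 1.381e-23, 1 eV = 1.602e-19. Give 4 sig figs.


Step 1: (mu - E) = 0.2457 - 0.4679 = -0.2222 eV
Step 2: x = (mu-E)*eV/(kB*T) = -0.2222*1.602e-19/(1.381e-23*950.1) = -2.713
Step 3: exp(x) = 0.06634
Step 4: Xi = 1 + 0.06634 = 1.066

1.066


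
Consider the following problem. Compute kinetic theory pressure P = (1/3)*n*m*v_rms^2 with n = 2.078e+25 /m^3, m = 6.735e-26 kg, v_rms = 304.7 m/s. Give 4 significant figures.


Step 1: v_rms^2 = 304.7^2 = 9.284e+04
Step 2: n*m = 2.078e+25*6.735e-26 = 1.4
Step 3: P = (1/3)*1.4*9.284e+04 = 4.331e+04 Pa

4.331e+04


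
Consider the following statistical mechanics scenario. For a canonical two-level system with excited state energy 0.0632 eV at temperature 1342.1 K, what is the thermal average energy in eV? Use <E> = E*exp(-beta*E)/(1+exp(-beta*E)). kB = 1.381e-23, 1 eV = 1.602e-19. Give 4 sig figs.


Step 1: beta*E = 0.0632*1.602e-19/(1.381e-23*1342.1) = 0.5463
Step 2: exp(-beta*E) = 0.5791
Step 3: <E> = 0.0632*0.5791/(1+0.5791) = 0.02318 eV

0.02318


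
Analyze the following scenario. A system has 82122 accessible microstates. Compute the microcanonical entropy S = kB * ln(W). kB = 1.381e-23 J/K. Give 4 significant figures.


Step 1: ln(W) = ln(82122) = 11.32
Step 2: S = kB * ln(W) = 1.381e-23 * 11.32
Step 3: S = 1.563e-22 J/K

1.563e-22


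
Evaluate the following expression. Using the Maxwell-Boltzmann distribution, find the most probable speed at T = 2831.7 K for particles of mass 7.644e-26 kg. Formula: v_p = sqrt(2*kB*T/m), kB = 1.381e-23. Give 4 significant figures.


Step 1: Numerator = 2*kB*T = 2*1.381e-23*2831.7 = 7.821e-20
Step 2: Ratio = 7.821e-20 / 7.644e-26 = 1.023e+06
Step 3: v_p = sqrt(1.023e+06) = 1012 m/s

1012


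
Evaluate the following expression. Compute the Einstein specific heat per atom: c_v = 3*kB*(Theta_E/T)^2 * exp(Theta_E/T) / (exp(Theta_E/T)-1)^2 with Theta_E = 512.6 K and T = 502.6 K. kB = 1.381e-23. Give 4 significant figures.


Step 1: x = Theta_E/T = 512.6/502.6 = 1.02
Step 2: x^2 = 1.04
Step 3: exp(x) = 2.773
Step 4: c_v = 3*1.381e-23*1.04*2.773/(2.773-1)^2 = 3.802e-23

3.802e-23


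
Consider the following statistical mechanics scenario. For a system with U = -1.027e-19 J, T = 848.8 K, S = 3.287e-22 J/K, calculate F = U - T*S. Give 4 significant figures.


Step 1: T*S = 848.8 * 3.287e-22 = 2.79e-19 J
Step 2: F = U - T*S = -1.027e-19 - 2.79e-19
Step 3: F = -3.817e-19 J

-3.817e-19


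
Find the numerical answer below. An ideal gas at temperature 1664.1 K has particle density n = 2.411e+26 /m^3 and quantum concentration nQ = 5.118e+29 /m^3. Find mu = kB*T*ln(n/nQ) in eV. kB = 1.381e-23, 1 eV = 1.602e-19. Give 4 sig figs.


Step 1: n/nQ = 2.411e+26/5.118e+29 = 0.0004711
Step 2: ln(n/nQ) = -7.66
Step 3: mu = kB*T*ln(n/nQ) = 2.298e-20*-7.66 = -1.76e-19 J
Step 4: Convert to eV: -1.76e-19/1.602e-19 = -1.099 eV

-1.099


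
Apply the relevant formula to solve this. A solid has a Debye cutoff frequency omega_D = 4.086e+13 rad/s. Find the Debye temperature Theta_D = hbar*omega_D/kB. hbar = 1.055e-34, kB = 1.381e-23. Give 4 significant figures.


Step 1: hbar*omega_D = 1.055e-34 * 4.086e+13 = 4.311e-21 J
Step 2: Theta_D = 4.311e-21 / 1.381e-23
Step 3: Theta_D = 312.1 K

312.1


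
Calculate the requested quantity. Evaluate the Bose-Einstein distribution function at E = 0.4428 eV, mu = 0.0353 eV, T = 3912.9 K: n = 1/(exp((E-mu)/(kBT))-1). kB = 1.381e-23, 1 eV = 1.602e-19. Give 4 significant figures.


Step 1: (E - mu) = 0.4075 eV
Step 2: x = (E-mu)*eV/(kB*T) = 0.4075*1.602e-19/(1.381e-23*3912.9) = 1.208
Step 3: exp(x) = 3.347
Step 4: n = 1/(exp(x)-1) = 0.4261

0.4261


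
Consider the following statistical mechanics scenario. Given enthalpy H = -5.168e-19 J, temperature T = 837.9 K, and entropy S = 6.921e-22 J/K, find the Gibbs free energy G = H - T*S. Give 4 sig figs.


Step 1: T*S = 837.9 * 6.921e-22 = 5.799e-19 J
Step 2: G = H - T*S = -5.168e-19 - 5.799e-19
Step 3: G = -1.097e-18 J

-1.097e-18


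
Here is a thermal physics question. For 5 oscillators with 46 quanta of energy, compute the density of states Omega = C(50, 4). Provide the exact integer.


Step 1: Use binomial coefficient C(50, 4)
Step 2: Numerator = 50! / 46!
Step 3: Denominator = 4!
Step 4: Omega = 230300

230300


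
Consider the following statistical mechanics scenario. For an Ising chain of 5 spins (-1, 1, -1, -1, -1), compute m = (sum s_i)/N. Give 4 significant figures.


Step 1: Count up spins (+1): 1, down spins (-1): 4
Step 2: Total magnetization M = 1 - 4 = -3
Step 3: m = M/N = -3/5 = -0.6

-0.6


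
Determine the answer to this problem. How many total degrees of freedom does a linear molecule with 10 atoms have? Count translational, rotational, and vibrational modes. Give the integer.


Step 1: Translational DOF = 3
Step 2: Rotational DOF (linear) = 2
Step 3: Vibrational DOF = 3*10 - 5 = 25
Step 4: Total = 3 + 2 + 25 = 30

30


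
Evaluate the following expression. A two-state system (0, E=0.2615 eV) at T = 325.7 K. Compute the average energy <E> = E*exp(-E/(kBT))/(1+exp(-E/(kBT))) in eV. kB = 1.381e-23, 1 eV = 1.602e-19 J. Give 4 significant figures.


Step 1: beta*E = 0.2615*1.602e-19/(1.381e-23*325.7) = 9.314
Step 2: exp(-beta*E) = 9.018e-05
Step 3: <E> = 0.2615*9.018e-05/(1+9.018e-05) = 2.358e-05 eV

2.358e-05


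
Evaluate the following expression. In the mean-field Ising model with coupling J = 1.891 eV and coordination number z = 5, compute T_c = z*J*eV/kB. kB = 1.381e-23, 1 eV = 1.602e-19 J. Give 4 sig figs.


Step 1: z*J = 5*1.891 = 9.455 eV
Step 2: Convert to Joules: 9.455*1.602e-19 = 1.515e-18 J
Step 3: T_c = 1.515e-18 / 1.381e-23 = 1.097e+05 K

1.097e+05


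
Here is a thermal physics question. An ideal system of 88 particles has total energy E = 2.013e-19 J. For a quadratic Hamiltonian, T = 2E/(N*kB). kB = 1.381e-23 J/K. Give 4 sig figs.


Step 1: Numerator = 2*E = 2*2.013e-19 = 4.026e-19 J
Step 2: Denominator = N*kB = 88*1.381e-23 = 1.215e-21
Step 3: T = 4.026e-19 / 1.215e-21 = 331.3 K

331.3


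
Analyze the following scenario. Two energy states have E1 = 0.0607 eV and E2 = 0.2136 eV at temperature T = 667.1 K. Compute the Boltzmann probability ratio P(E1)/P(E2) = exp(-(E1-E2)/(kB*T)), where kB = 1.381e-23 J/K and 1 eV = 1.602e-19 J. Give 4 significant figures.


Step 1: Compute energy difference dE = E1 - E2 = 0.0607 - 0.2136 = -0.1529 eV
Step 2: Convert to Joules: dE_J = -0.1529 * 1.602e-19 = -2.449e-20 J
Step 3: Compute exponent = -dE_J / (kB * T) = -(-2.449e-20) / (1.381e-23 * 667.1) = 2.659
Step 4: P(E1)/P(E2) = exp(2.659) = 14.28

14.28


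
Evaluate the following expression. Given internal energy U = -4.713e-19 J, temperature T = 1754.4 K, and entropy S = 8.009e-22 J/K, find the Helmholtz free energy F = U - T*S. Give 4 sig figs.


Step 1: T*S = 1754.4 * 8.009e-22 = 1.405e-18 J
Step 2: F = U - T*S = -4.713e-19 - 1.405e-18
Step 3: F = -1.876e-18 J

-1.876e-18


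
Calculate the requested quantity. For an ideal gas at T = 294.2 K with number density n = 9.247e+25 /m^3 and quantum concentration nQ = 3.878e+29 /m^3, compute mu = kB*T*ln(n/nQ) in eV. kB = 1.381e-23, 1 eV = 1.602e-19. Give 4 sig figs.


Step 1: n/nQ = 9.247e+25/3.878e+29 = 0.0002384
Step 2: ln(n/nQ) = -8.341
Step 3: mu = kB*T*ln(n/nQ) = 4.063e-21*-8.341 = -3.389e-20 J
Step 4: Convert to eV: -3.389e-20/1.602e-19 = -0.2115 eV

-0.2115


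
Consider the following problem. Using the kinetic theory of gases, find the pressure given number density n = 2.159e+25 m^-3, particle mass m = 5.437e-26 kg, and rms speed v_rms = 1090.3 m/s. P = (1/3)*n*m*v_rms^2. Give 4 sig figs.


Step 1: v_rms^2 = 1090.3^2 = 1.189e+06
Step 2: n*m = 2.159e+25*5.437e-26 = 1.174
Step 3: P = (1/3)*1.174*1.189e+06 = 4.651e+05 Pa

4.651e+05


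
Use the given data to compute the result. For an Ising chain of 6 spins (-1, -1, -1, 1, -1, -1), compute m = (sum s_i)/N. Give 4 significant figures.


Step 1: Count up spins (+1): 1, down spins (-1): 5
Step 2: Total magnetization M = 1 - 5 = -4
Step 3: m = M/N = -4/6 = -0.6667

-0.6667


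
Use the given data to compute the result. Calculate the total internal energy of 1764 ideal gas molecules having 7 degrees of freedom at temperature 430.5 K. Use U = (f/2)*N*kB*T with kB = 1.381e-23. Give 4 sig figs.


Step 1: f/2 = 7/2 = 3.5
Step 2: N*kB*T = 1764*1.381e-23*430.5 = 1.049e-17
Step 3: U = 3.5 * 1.049e-17 = 3.671e-17 J

3.671e-17


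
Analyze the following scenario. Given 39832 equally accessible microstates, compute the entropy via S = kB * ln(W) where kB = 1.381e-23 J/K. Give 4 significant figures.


Step 1: ln(W) = ln(39832) = 10.59
Step 2: S = kB * ln(W) = 1.381e-23 * 10.59
Step 3: S = 1.463e-22 J/K

1.463e-22


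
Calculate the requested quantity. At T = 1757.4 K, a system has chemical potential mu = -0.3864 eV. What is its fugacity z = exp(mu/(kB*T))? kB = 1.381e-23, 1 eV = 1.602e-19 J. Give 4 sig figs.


Step 1: Convert mu to Joules: -0.3864*1.602e-19 = -6.19e-20 J
Step 2: kB*T = 1.381e-23*1757.4 = 2.427e-20 J
Step 3: mu/(kB*T) = -2.551
Step 4: z = exp(-2.551) = 0.07804

0.07804


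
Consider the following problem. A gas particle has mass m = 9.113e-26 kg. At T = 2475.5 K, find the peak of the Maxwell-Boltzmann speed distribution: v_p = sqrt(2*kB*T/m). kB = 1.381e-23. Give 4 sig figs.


Step 1: Numerator = 2*kB*T = 2*1.381e-23*2475.5 = 6.837e-20
Step 2: Ratio = 6.837e-20 / 9.113e-26 = 7.503e+05
Step 3: v_p = sqrt(7.503e+05) = 866.2 m/s

866.2


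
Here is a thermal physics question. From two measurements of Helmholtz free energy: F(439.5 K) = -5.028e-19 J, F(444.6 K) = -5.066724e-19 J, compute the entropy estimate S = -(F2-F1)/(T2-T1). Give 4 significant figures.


Step 1: dF = F2 - F1 = -5.066724e-19 - (-5.028e-19) = -3.8724e-21 J
Step 2: dT = T2 - T1 = 444.6 - 439.5 = 5.1 K
Step 3: S = -dF/dT = -(-3.8724e-21)/5.1 = 7.593e-22 J/K

7.593e-22


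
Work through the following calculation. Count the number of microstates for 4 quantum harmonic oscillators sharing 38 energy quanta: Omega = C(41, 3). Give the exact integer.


Step 1: Use binomial coefficient C(41, 3)
Step 2: Numerator = 41! / 38!
Step 3: Denominator = 3!
Step 4: Omega = 10660

10660


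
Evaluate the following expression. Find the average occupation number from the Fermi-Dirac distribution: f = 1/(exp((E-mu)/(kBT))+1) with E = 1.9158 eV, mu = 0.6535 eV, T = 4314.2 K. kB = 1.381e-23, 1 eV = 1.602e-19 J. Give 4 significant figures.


Step 1: (E - mu) = 1.9158 - 0.6535 = 1.262 eV
Step 2: Convert: (E-mu)*eV = 2.022e-19 J
Step 3: x = (E-mu)*eV/(kB*T) = 3.394
Step 4: f = 1/(exp(3.394)+1) = 0.03248

0.03248


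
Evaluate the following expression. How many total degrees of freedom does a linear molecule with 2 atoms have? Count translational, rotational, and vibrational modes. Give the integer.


Step 1: Translational DOF = 3
Step 2: Rotational DOF (linear) = 2
Step 3: Vibrational DOF = 3*2 - 5 = 1
Step 4: Total = 3 + 2 + 1 = 6

6


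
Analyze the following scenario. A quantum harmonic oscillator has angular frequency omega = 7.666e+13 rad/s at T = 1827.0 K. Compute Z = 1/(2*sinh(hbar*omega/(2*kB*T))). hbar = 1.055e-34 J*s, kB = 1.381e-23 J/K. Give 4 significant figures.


Step 1: Compute x = hbar*omega/(kB*T) = 1.055e-34*7.666e+13/(1.381e-23*1827.0) = 0.3205
Step 2: x/2 = 0.1603
Step 3: sinh(x/2) = 0.161
Step 4: Z = 1/(2*0.161) = 3.106

3.106


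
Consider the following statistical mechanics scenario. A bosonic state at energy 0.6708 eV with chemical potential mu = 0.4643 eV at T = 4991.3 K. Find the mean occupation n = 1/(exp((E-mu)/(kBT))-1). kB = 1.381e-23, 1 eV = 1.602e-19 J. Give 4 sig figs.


Step 1: (E - mu) = 0.2065 eV
Step 2: x = (E-mu)*eV/(kB*T) = 0.2065*1.602e-19/(1.381e-23*4991.3) = 0.4799
Step 3: exp(x) = 1.616
Step 4: n = 1/(exp(x)-1) = 1.623

1.623


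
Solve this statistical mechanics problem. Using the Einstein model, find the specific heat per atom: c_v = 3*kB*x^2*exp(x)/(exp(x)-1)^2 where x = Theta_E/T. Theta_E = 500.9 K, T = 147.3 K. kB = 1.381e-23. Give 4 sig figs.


Step 1: x = Theta_E/T = 500.9/147.3 = 3.401
Step 2: x^2 = 11.56
Step 3: exp(x) = 29.98
Step 4: c_v = 3*1.381e-23*11.56*29.98/(29.98-1)^2 = 1.71e-23

1.71e-23


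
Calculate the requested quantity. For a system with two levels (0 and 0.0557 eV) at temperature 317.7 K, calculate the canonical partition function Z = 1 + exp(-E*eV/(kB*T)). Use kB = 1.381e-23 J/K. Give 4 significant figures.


Step 1: Compute beta*E = E*eV/(kB*T) = 0.0557*1.602e-19/(1.381e-23*317.7) = 2.034
Step 2: exp(-beta*E) = exp(-2.034) = 0.1308
Step 3: Z = 1 + 0.1308 = 1.131

1.131


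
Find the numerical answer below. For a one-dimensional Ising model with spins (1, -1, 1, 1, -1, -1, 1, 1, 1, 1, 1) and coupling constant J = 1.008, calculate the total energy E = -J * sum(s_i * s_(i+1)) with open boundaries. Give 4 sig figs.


Step 1: Nearest-neighbor products: -1, -1, 1, -1, 1, -1, 1, 1, 1, 1
Step 2: Sum of products = 2
Step 3: E = -1.008 * 2 = -2.016

-2.016


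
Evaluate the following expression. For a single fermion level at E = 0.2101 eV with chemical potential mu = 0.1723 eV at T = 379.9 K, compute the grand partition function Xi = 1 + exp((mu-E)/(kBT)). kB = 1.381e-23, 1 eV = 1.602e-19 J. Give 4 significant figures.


Step 1: (mu - E) = 0.1723 - 0.2101 = -0.0378 eV
Step 2: x = (mu-E)*eV/(kB*T) = -0.0378*1.602e-19/(1.381e-23*379.9) = -1.154
Step 3: exp(x) = 0.3153
Step 4: Xi = 1 + 0.3153 = 1.315

1.315


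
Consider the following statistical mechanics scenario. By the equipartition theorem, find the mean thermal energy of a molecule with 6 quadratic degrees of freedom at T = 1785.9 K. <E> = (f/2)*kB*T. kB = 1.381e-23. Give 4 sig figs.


Step 1: f/2 = 6/2 = 3
Step 2: kB*T = 1.381e-23 * 1785.9 = 2.466e-20
Step 3: <E> = 3 * 2.466e-20 = 7.399e-20 J

7.399e-20


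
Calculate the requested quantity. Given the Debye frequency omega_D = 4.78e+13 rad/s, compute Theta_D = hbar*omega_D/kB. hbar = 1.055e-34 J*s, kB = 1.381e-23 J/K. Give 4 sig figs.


Step 1: hbar*omega_D = 1.055e-34 * 4.78e+13 = 5.043e-21 J
Step 2: Theta_D = 5.043e-21 / 1.381e-23
Step 3: Theta_D = 365.2 K

365.2


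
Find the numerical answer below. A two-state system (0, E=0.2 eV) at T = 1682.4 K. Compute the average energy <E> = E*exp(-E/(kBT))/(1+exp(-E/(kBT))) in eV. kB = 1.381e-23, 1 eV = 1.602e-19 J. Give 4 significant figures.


Step 1: beta*E = 0.2*1.602e-19/(1.381e-23*1682.4) = 1.379
Step 2: exp(-beta*E) = 0.2518
Step 3: <E> = 0.2*0.2518/(1+0.2518) = 0.04023 eV

0.04023


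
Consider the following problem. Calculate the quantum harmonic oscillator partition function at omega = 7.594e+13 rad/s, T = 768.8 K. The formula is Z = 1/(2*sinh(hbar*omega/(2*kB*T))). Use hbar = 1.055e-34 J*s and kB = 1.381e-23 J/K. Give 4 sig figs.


Step 1: Compute x = hbar*omega/(kB*T) = 1.055e-34*7.594e+13/(1.381e-23*768.8) = 0.7546
Step 2: x/2 = 0.3773
Step 3: sinh(x/2) = 0.3863
Step 4: Z = 1/(2*0.3863) = 1.294

1.294


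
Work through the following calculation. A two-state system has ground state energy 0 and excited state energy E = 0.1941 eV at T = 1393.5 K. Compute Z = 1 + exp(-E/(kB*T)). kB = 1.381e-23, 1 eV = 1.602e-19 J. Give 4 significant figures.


Step 1: Compute beta*E = E*eV/(kB*T) = 0.1941*1.602e-19/(1.381e-23*1393.5) = 1.616
Step 2: exp(-beta*E) = exp(-1.616) = 0.1987
Step 3: Z = 1 + 0.1987 = 1.199

1.199


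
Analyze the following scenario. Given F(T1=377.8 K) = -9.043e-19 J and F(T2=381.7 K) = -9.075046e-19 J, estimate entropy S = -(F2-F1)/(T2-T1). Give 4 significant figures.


Step 1: dF = F2 - F1 = -9.075046e-19 - (-9.043e-19) = -3.2046e-21 J
Step 2: dT = T2 - T1 = 381.7 - 377.8 = 3.9 K
Step 3: S = -dF/dT = -(-3.2046e-21)/3.9 = 8.217e-22 J/K

8.217e-22


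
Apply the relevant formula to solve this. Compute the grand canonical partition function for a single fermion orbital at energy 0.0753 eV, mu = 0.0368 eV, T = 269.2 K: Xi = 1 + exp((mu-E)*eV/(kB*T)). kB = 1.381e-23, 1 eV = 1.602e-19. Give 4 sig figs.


Step 1: (mu - E) = 0.0368 - 0.0753 = -0.0385 eV
Step 2: x = (mu-E)*eV/(kB*T) = -0.0385*1.602e-19/(1.381e-23*269.2) = -1.659
Step 3: exp(x) = 0.1903
Step 4: Xi = 1 + 0.1903 = 1.19

1.19


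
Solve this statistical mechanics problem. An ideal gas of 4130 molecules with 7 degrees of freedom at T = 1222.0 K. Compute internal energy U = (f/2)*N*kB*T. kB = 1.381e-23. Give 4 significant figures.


Step 1: f/2 = 7/2 = 3.5
Step 2: N*kB*T = 4130*1.381e-23*1222.0 = 6.97e-17
Step 3: U = 3.5 * 6.97e-17 = 2.439e-16 J

2.439e-16


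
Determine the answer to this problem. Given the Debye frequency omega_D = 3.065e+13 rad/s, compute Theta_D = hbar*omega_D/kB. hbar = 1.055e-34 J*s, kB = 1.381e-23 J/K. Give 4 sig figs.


Step 1: hbar*omega_D = 1.055e-34 * 3.065e+13 = 3.234e-21 J
Step 2: Theta_D = 3.234e-21 / 1.381e-23
Step 3: Theta_D = 234.1 K

234.1


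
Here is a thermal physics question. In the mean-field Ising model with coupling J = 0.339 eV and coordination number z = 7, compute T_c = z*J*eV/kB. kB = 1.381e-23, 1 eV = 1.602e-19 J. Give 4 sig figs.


Step 1: z*J = 7*0.339 = 2.373 eV
Step 2: Convert to Joules: 2.373*1.602e-19 = 3.802e-19 J
Step 3: T_c = 3.802e-19 / 1.381e-23 = 2.753e+04 K

2.753e+04


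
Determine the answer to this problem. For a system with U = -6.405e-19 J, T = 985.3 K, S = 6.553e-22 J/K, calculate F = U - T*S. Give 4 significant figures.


Step 1: T*S = 985.3 * 6.553e-22 = 6.457e-19 J
Step 2: F = U - T*S = -6.405e-19 - 6.457e-19
Step 3: F = -1.286e-18 J

-1.286e-18
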